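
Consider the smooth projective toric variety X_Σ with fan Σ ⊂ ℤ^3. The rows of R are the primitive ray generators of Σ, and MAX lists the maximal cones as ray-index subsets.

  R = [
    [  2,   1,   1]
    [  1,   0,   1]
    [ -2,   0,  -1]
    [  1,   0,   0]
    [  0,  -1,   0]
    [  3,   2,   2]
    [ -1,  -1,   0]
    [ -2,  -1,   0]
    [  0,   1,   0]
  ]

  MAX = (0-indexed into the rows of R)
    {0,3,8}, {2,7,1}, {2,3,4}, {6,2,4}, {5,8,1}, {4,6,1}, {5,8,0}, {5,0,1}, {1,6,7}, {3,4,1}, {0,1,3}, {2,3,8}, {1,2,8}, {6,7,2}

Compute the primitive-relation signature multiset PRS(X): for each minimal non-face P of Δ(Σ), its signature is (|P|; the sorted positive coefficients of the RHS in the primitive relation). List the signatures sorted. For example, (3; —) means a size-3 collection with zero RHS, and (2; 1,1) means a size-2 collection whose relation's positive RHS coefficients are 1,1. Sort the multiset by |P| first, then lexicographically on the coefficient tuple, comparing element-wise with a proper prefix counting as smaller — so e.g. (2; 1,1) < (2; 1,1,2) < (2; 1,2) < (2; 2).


The 20 primitive collections of Σ (r=9, n=3):

  {4,8}:  v_{4} + v_{8} = 0  so sig = (2; —)
  {0,2}:  v_{0} + v_{2} = v_{8}  so sig = (2; 1)
  {0,6}:  v_{0} + v_{6} = v_{1}  so sig = (2; 1)
  {3,6}:  v_{3} + v_{6} = v_{4}  so sig = (2; 1)
  {3,7}:  v_{3} + v_{7} = v_{6}  so sig = (2; 1)
  {0,4}:  v_{0} + v_{4} = v_{1} + v_{3}  so sig = (2; 1,1)
  {4,5}:  v_{4} + v_{5} = v_{0} + v_{1}  so sig = (2; 1,1)
  {6,8}:  v_{6} + v_{8} = v_{1} + v_{2}  so sig = (2; 1,1)
  {5,7}:  v_{5} + v_{7} = 3·v_{1} + v_{2} + v_{8}  so sig = (2; 1,1,3)
  {0,7}:  v_{0} + v_{7} = 2·v_{1} + v_{2}  so sig = (2; 1,2)
  {2,5}:  v_{2} + v_{5} = v_{1} + 2·v_{8}  so sig = (2; 1,2)
  {5,6}:  v_{5} + v_{6} = 2·v_{1} + v_{8}  so sig = (2; 1,2)
  {3,5}:  v_{3} + v_{5} = 2·v_{0}  so sig = (2; 2)
  {4,7}:  v_{4} + v_{7} = 2·v_{6}  so sig = (2; 2)
  {7,8}:  v_{7} + v_{8} = 2·v_{1} + 2·v_{2}  so sig = (2; 2,2)
  {1,2,3}:  v_{1} + v_{2} + v_{3} = 0  so sig = (3; —)
  {0,1,8}:  v_{0} + v_{1} + v_{8} = v_{5}  so sig = (3; 1)
  {1,2,4}:  v_{1} + v_{2} + v_{4} = v_{6}  so sig = (3; 1)
  {1,2,6}:  v_{1} + v_{2} + v_{6} = v_{7}  so sig = (3; 1)
  {1,3,8}:  v_{1} + v_{3} + v_{8} = v_{0}  so sig = (3; 1)

Sorted signature multiset PRS(X):
    |P|=2: 15 collections, coeffs (), (1), (1), (1), (1), (1,1), (1,1), (1,1), (1,1,3), (1,2), (1,2), (1,2), (2), (2), (2,2)
    |P|=3: 5 collections, coeffs (), (1), (1), (1), (1)


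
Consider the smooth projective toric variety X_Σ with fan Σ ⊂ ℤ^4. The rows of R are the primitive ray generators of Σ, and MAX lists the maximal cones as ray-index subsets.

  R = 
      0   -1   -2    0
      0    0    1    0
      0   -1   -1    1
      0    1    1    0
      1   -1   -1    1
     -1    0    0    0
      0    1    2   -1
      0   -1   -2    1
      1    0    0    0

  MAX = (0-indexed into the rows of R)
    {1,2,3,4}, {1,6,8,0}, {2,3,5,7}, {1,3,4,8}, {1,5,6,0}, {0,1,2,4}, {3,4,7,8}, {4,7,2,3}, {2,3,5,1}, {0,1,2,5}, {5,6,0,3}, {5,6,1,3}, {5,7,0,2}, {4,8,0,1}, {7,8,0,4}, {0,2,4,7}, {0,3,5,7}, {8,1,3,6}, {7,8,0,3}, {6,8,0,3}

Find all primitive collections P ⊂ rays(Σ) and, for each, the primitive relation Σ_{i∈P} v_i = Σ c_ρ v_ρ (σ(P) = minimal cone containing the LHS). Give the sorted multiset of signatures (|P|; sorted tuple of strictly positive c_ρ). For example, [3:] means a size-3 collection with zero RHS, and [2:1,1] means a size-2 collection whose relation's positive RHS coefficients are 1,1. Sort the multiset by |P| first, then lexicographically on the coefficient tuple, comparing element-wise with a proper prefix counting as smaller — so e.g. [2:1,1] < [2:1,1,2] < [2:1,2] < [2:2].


|primitive collections| = 10. Relations:

  • {5,8}:  v_{5} + v_{8} = 0  so sig = [2:]
  • {6,7}:  v_{6} + v_{7} = 0  so sig = [2:]
  • {1,7}:  v_{1} + v_{7} = v_{2}  so sig = [2:1]
  • {2,6}:  v_{2} + v_{6} = v_{1}  so sig = [2:1]
  • {2,8}:  v_{2} + v_{8} = v_{4}  so sig = [2:1]
  • {4,5}:  v_{4} + v_{5} = v_{2}  so sig = [2:1]
  • {4,6}:  v_{4} + v_{6} = v_{1} + v_{8}  so sig = [2:1,1]
  • {0,1,3}:  v_{0} + v_{1} + v_{3} = 0  so sig = [3:]
  • {0,2,3}:  v_{0} + v_{2} + v_{3} = v_{7}  so sig = [3:1]
  • {0,3,4}:  v_{0} + v_{3} + v_{4} = v_{7} + v_{8}  so sig = [3:1,1]

Sorted signature multiset PRS(X):
{ [2:] ×2,  [2:1] ×4,  [2:1,1],  [3:],  [3:1],  [3:1,1] }


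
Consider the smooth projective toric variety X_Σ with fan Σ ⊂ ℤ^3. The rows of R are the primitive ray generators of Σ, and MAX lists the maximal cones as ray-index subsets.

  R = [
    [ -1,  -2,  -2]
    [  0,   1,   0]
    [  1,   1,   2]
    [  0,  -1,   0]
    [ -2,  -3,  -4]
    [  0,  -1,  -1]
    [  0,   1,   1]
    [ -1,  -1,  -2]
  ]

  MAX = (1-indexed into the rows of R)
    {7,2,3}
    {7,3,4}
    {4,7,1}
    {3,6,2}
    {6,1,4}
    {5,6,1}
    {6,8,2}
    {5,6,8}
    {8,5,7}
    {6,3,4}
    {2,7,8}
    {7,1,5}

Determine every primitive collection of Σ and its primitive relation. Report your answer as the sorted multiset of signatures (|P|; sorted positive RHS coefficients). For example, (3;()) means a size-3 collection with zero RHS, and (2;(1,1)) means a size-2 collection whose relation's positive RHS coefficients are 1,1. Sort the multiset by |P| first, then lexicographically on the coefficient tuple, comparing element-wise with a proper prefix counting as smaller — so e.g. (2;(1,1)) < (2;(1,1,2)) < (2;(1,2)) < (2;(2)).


The 10 primitive collections of Σ (r=8, n=3):

  P = {2,4}:  v_{2} + v_{4} = 0 ; sig = (2;())
  P = {3,8}:  v_{3} + v_{8} = 0 ; sig = (2;())
  P = {6,7}:  v_{6} + v_{7} = 0 ; sig = (2;())
  P = {1,2}:  v_{1} + v_{2} = v_{8} ; sig = (2;(1))
  P = {1,3}:  v_{1} + v_{3} = v_{4} ; sig = (2;(1))
  P = {1,8}:  v_{1} + v_{8} = v_{5} ; sig = (2;(1))
  P = {3,5}:  v_{3} + v_{5} = v_{1} ; sig = (2;(1))
  P = {4,8}:  v_{4} + v_{8} = v_{1} ; sig = (2;(1))
  P = {2,5}:  v_{2} + v_{5} = 2·v_{8} ; sig = (2;(2))
  P = {4,5}:  v_{4} + v_{5} = 2·v_{1} ; sig = (2;(2))

Signatures (|P|; sorted positive RHS coefficients), sorted:
    |P|=2: 10 collections, coeffs (), (), (), (1), (1), (1), (1), (1), (2), (2)


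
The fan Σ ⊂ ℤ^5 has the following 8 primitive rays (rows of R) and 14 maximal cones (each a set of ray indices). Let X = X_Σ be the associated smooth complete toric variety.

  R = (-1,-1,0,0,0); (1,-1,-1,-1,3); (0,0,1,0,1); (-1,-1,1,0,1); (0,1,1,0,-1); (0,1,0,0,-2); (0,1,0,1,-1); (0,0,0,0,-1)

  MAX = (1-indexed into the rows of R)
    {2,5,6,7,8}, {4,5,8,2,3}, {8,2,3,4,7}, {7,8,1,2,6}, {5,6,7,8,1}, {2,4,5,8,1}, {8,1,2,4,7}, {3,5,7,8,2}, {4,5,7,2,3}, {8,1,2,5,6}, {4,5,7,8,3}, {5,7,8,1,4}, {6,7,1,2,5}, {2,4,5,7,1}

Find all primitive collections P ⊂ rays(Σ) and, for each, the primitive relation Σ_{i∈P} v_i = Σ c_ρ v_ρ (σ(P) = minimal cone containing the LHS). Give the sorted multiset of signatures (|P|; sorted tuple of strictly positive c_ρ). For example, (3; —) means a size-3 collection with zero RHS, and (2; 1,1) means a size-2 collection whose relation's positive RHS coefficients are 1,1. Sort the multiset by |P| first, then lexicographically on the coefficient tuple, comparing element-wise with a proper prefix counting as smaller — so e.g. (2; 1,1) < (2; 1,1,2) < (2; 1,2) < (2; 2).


Δ(Σ) — 8 vertices, 5 min non-faces:

  P = {1,3}:  v_{1} + v_{3} = v_{4} — sig = (2; 1)
  P = {3,6}:  v_{3} + v_{6} = v_{5} — sig = (2; 1)
  P = {4,6}:  v_{4} + v_{6} = v_{1} + v_{5} — sig = (2; 1,1)
  P = {1,2,5,7,8}:  v_{1} + v_{2} + v_{5} + v_{7} + v_{8} = 0 — sig = (5; —)
  P = {2,4,5,7,8}:  v_{2} + v_{4} + v_{5} + v_{7} + v_{8} = v_{3} — sig = (5; 1)

Hence PRS(X_Σ) =
    (2; 1)
    (2; 1)
    (2; 1,1)
    (5; —)
    (5; 1)


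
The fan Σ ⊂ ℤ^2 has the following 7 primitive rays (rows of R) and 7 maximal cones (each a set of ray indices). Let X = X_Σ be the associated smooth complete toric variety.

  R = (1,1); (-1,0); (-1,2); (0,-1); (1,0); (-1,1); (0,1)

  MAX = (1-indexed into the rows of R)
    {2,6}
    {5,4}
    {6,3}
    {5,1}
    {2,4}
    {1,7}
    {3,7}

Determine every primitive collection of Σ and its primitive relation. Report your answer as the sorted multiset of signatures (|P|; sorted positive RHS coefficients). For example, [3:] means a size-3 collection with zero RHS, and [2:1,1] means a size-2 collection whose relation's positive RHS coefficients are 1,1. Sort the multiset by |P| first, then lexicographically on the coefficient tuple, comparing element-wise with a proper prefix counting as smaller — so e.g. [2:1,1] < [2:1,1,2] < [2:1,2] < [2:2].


Δ(Σ) — 7 vertices, 14 min non-faces:

  {2,5}:  v_{2} + v_{5} = 0  so sig = [2:]
  {4,7}:  v_{4} + v_{7} = 0  so sig = [2:]
  {1,2}:  v_{1} + v_{2} = v_{7}  so sig = [2:1]
  {1,4}:  v_{1} + v_{4} = v_{5}  so sig = [2:1]
  {2,7}:  v_{2} + v_{7} = v_{6}  so sig = [2:1]
  {3,4}:  v_{3} + v_{4} = v_{6}  so sig = [2:1]
  {4,6}:  v_{4} + v_{6} = v_{2}  so sig = [2:1]
  {5,6}:  v_{5} + v_{6} = v_{7}  so sig = [2:1]
  {5,7}:  v_{5} + v_{7} = v_{1}  so sig = [2:1]
  {6,7}:  v_{6} + v_{7} = v_{3}  so sig = [2:1]
  {1,6}:  v_{1} + v_{6} = 2·v_{7}  so sig = [2:2]
  {2,3}:  v_{2} + v_{3} = 2·v_{6}  so sig = [2:2]
  {3,5}:  v_{3} + v_{5} = 2·v_{7}  so sig = [2:2]
  {1,3}:  v_{1} + v_{3} = 3·v_{7}  so sig = [2:3]

Hence PRS(X_Σ) =
    |P|=2: 14 collections, coeffs (), (), (1), (1), (1), (1), (1), (1), (1), (1), (2), (2), (2), (3)


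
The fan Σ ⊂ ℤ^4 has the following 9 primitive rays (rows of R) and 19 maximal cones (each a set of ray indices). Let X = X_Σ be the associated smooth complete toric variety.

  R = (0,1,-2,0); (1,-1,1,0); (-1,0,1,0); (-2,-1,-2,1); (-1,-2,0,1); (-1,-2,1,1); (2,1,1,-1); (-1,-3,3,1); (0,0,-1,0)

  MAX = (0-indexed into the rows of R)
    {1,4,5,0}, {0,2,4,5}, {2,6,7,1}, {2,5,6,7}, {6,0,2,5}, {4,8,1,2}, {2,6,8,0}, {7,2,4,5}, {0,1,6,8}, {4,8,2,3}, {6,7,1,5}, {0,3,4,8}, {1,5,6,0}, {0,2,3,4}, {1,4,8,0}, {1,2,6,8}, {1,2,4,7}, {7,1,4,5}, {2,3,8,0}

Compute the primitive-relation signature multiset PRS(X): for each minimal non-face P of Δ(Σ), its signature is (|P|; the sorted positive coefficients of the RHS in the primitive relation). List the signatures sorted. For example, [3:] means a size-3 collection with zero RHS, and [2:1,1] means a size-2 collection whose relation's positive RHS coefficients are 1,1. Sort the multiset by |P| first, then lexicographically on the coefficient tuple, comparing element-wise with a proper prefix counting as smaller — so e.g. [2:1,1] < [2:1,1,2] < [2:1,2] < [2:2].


11 minimal non-faces of Δ(Σ) (on 9 rays):

  P={0,7}:  v_{0} + v_{7} = v_{5} ; sig = [2:1]
  P={3,6}:  v_{3} + v_{6} = v_{8} ; sig = [2:1]
  P={4,6}:  v_{4} + v_{6} = v_{1} ; sig = [2:1]
  P={5,8}:  v_{5} + v_{8} = v_{4} ; sig = [2:1]
  P={1,3}:  v_{1} + v_{3} = v_{4} + v_{8} ; sig = [2:1,1]
  P={7,8}:  v_{7} + v_{8} = v_{1} + v_{2} + v_{4} ; sig = [2:1,1,1]
  P={3,5}:  v_{3} + v_{5} = v_{0} + v_{2} + 2·v_{4} ; sig = [2:1,1,2]
  P={3,7}:  v_{3} + v_{7} = v_{2} + 2·v_{4} ; sig = [2:1,2]
  P={0,1,2}:  v_{0} + v_{1} + v_{2} = 0 ; sig = [3:]
  P={1,2,5}:  v_{1} + v_{2} + v_{5} = v_{7} ; sig = [3:1]
  P={0,2,4,8}:  v_{0} + v_{2} + v_{4} + v_{8} = v_{3} ; sig = [4:1]

Sorted signature multiset PRS(X):
    [2:1]
    [2:1]
    [2:1]
    [2:1]
    [2:1,1]
    [2:1,1,1]
    [2:1,1,2]
    [2:1,2]
    [3:]
    [3:1]
    [4:1]


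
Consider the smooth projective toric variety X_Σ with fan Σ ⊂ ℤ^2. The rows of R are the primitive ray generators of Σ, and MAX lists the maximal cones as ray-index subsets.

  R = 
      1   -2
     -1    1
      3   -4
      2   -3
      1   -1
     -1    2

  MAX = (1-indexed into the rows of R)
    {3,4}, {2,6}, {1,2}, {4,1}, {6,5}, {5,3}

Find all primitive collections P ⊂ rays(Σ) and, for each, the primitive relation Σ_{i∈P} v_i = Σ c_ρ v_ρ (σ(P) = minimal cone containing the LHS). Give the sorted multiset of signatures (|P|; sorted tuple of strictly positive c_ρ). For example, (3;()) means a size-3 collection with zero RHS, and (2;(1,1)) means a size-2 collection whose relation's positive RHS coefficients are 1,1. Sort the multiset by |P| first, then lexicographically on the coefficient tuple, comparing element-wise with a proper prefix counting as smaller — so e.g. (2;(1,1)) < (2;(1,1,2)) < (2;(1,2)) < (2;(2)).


Σ has 9 primitive collections:

  {1,6}:  v_{1} + v_{6} = 0  →  sig = (2;())
  {2,5}:  v_{2} + v_{5} = 0  →  sig = (2;())
  {1,5}:  v_{1} + v_{5} = v_{4}  →  sig = (2;(1))
  {2,3}:  v_{2} + v_{3} = v_{4}  →  sig = (2;(1))
  {2,4}:  v_{2} + v_{4} = v_{1}  →  sig = (2;(1))
  {4,5}:  v_{4} + v_{5} = v_{3}  →  sig = (2;(1))
  {4,6}:  v_{4} + v_{6} = v_{5}  →  sig = (2;(1))
  {1,3}:  v_{1} + v_{3} = 2·v_{4}  →  sig = (2;(2))
  {3,6}:  v_{3} + v_{6} = 2·v_{5}  →  sig = (2;(2))

so the primitive-relation signature multiset is
[(2;()), (2;()), (2;(1)), (2;(1)), (2;(1)), (2;(1)), (2;(1)), (2;(2)), (2;(2))]


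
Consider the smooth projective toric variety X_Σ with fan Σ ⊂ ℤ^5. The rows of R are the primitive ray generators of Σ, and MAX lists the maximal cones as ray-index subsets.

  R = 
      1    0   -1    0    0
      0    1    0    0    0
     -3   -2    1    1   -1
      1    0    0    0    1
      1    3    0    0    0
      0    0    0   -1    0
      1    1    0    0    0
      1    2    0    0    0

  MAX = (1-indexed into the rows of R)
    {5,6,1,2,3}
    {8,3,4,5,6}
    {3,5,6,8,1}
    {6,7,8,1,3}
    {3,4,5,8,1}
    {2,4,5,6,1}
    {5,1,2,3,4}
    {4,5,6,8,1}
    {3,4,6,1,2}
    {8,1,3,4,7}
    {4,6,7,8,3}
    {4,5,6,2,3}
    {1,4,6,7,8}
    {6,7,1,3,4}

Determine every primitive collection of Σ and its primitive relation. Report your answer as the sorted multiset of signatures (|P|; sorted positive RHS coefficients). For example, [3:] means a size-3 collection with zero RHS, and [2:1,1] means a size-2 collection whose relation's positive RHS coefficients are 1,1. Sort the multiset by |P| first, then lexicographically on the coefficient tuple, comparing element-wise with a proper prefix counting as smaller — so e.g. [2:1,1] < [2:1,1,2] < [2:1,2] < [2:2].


Δ(Σ) — 8 vertices, 5 min non-faces:

  • {2,7}:  v_{2} + v_{7} = v_{8}  →  sig = [2:1]
  • {2,8}:  v_{2} + v_{8} = v_{5}  →  sig = [2:1]
  • {5,7}:  v_{5} + v_{7} = 2·v_{8}  →  sig = [2:2]
  • {1,3,4,6,8}:  v_{1} + v_{3} + v_{4} + v_{6} + v_{8} = 0  →  sig = [5:]
  • {1,3,4,5,6}:  v_{1} + v_{3} + v_{4} + v_{5} + v_{6} = v_{2}  →  sig = [5:1]

so the primitive-relation signature multiset is
    |P|=2: 3 collections, coeffs (1), (1), (2)
    |P|=5: 2 collections, coeffs (), (1)


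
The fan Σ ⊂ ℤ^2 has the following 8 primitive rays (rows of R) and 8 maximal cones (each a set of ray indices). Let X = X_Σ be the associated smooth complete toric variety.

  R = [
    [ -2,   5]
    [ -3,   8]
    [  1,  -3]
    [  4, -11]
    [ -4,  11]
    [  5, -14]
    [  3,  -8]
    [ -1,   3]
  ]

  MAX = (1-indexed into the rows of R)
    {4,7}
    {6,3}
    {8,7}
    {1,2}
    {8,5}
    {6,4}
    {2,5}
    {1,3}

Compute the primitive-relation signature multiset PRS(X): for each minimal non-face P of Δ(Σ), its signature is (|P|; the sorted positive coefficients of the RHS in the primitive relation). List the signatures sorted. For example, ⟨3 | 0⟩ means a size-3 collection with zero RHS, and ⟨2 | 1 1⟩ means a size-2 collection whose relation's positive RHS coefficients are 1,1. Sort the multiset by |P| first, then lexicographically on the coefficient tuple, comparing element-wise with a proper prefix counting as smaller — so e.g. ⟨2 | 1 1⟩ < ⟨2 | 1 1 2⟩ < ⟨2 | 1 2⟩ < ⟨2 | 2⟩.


|primitive collections| = 20. Relations:

  {2,7}:  v_{2} + v_{7} = 0  so sig = ⟨2 | 0⟩
  {3,8}:  v_{3} + v_{8} = 0  so sig = ⟨2 | 0⟩
  {4,5}:  v_{4} + v_{5} = 0  so sig = ⟨2 | 0⟩
  {1,7}:  v_{1} + v_{7} = v_{3}  so sig = ⟨2 | 1⟩
  {1,8}:  v_{1} + v_{8} = v_{2}  so sig = ⟨2 | 1⟩
  {2,3}:  v_{2} + v_{3} = v_{1}  so sig = ⟨2 | 1⟩
  {2,4}:  v_{2} + v_{4} = v_{3}  so sig = ⟨2 | 1⟩
  {2,8}:  v_{2} + v_{8} = v_{5}  so sig = ⟨2 | 1⟩
  {3,4}:  v_{3} + v_{4} = v_{6}  so sig = ⟨2 | 1⟩
  {3,5}:  v_{3} + v_{5} = v_{2}  so sig = ⟨2 | 1⟩
  {3,7}:  v_{3} + v_{7} = v_{4}  so sig = ⟨2 | 1⟩
  {4,8}:  v_{4} + v_{8} = v_{7}  so sig = ⟨2 | 1⟩
  {5,6}:  v_{5} + v_{6} = v_{3}  so sig = ⟨2 | 1⟩
  {5,7}:  v_{5} + v_{7} = v_{8}  so sig = ⟨2 | 1⟩
  {6,8}:  v_{6} + v_{8} = v_{4}  so sig = ⟨2 | 1⟩
  {1,4}:  v_{1} + v_{4} = 2·v_{3}  so sig = ⟨2 | 2⟩
  {1,5}:  v_{1} + v_{5} = 2·v_{2}  so sig = ⟨2 | 2⟩
  {2,6}:  v_{2} + v_{6} = 2·v_{3}  so sig = ⟨2 | 2⟩
  {6,7}:  v_{6} + v_{7} = 2·v_{4}  so sig = ⟨2 | 2⟩
  {1,6}:  v_{1} + v_{6} = 3·v_{3}  so sig = ⟨2 | 3⟩

Hence PRS(X_Σ) =
    |P|=2: 20 collections, coeffs (), (), (), (1), (1), (1), (1), (1), (1), (1), (1), (1), (1), (1), (1), (2), (2), (2), (2), (3)


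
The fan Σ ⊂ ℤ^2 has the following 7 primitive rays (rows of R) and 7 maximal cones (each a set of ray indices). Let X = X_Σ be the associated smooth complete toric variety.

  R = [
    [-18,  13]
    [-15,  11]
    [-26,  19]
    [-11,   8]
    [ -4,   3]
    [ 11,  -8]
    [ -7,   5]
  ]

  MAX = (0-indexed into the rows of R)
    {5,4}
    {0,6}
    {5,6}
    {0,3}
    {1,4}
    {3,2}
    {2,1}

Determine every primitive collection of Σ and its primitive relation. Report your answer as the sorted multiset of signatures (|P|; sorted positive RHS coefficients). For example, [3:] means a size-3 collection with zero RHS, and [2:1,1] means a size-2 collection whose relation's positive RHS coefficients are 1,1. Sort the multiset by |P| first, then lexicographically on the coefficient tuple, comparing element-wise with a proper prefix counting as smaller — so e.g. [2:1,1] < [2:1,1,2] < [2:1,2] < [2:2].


Primitive collections (14):

  P={3,5}:  v_{3} + v_{5} = 0  ⟹  sig = [2:]
  P={0,5}:  v_{0} + v_{5} = v_{6}  ⟹  sig = [2:1]
  P={1,3}:  v_{1} + v_{3} = v_{2}  ⟹  sig = [2:1]
  P={1,5}:  v_{1} + v_{5} = v_{4}  ⟹  sig = [2:1]
  P={2,5}:  v_{2} + v_{5} = v_{1}  ⟹  sig = [2:1]
  P={3,4}:  v_{3} + v_{4} = v_{1}  ⟹  sig = [2:1]
  P={3,6}:  v_{3} + v_{6} = v_{0}  ⟹  sig = [2:1]
  P={4,6}:  v_{4} + v_{6} = v_{3}  ⟹  sig = [2:1]
  P={0,4}:  v_{0} + v_{4} = 2·v_{3}  ⟹  sig = [2:2]
  P={1,6}:  v_{1} + v_{6} = 2·v_{3}  ⟹  sig = [2:2]
  P={2,4}:  v_{2} + v_{4} = 2·v_{1}  ⟹  sig = [2:2]
  P={0,1}:  v_{0} + v_{1} = 3·v_{3}  ⟹  sig = [2:3]
  P={2,6}:  v_{2} + v_{6} = 3·v_{3}  ⟹  sig = [2:3]
  P={0,2}:  v_{0} + v_{2} = 4·v_{3}  ⟹  sig = [2:4]

Hence PRS(X_Σ) =
[[2:], [2:1], [2:1], [2:1], [2:1], [2:1], [2:1], [2:1], [2:2], [2:2], [2:2], [2:3], [2:3], [2:4]]


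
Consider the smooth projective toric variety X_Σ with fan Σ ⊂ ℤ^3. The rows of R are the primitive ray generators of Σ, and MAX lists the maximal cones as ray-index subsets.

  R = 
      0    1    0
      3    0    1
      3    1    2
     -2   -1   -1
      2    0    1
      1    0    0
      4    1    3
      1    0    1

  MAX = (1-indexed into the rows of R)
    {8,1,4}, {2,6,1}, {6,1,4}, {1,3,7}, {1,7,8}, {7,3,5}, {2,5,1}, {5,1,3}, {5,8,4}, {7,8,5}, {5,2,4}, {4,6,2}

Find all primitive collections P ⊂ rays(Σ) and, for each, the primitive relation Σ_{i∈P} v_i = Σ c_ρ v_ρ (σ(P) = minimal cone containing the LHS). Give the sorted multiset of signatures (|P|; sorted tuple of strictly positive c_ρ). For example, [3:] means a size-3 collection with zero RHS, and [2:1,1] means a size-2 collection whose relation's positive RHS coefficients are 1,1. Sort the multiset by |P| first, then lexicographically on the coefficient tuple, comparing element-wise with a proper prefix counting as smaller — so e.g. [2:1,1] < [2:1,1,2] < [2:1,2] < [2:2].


The 14 primitive collections of Σ (r=8, n=3):

  {3,4}:  v_{3} + v_{4} = v_{8}  ⇒ sig = [2:1]
  {3,8}:  v_{3} + v_{8} = v_{7}  ⇒ sig = [2:1]
  {5,6}:  v_{5} + v_{6} = v_{2}  ⇒ sig = [2:1]
  {6,8}:  v_{6} + v_{8} = v_{5}  ⇒ sig = [2:1]
  {6,7}:  v_{6} + v_{7} = v_{3} + v_{5}  ⇒ sig = [2:1,1]
  {2,7}:  v_{2} + v_{7} = v_{3} + 2·v_{5}  ⇒ sig = [2:1,2]
  {3,6}:  v_{3} + v_{6} = v_{1} + 2·v_{5}  ⇒ sig = [2:1,2]
  {2,3}:  v_{2} + v_{3} = v_{1} + 3·v_{5}  ⇒ sig = [2:1,3]
  {2,8}:  v_{2} + v_{8} = 2·v_{5}  ⇒ sig = [2:2]
  {4,7}:  v_{4} + v_{7} = 2·v_{8}  ⇒ sig = [2:2]
  {1,4,5}:  v_{1} + v_{4} + v_{5} = 0  ⇒ sig = [3:]
  {1,2,4}:  v_{1} + v_{2} + v_{4} = v_{6}  ⇒ sig = [3:1]
  {1,5,8}:  v_{1} + v_{5} + v_{8} = v_{3}  ⇒ sig = [3:1]
  {1,5,7}:  v_{1} + v_{5} + v_{7} = 2·v_{3}  ⇒ sig = [3:2]

Signatures (|P|; sorted positive RHS coefficients), sorted:
    [2:1]
    [2:1]
    [2:1]
    [2:1]
    [2:1,1]
    [2:1,2]
    [2:1,2]
    [2:1,3]
    [2:2]
    [2:2]
    [3:]
    [3:1]
    [3:1]
    [3:2]


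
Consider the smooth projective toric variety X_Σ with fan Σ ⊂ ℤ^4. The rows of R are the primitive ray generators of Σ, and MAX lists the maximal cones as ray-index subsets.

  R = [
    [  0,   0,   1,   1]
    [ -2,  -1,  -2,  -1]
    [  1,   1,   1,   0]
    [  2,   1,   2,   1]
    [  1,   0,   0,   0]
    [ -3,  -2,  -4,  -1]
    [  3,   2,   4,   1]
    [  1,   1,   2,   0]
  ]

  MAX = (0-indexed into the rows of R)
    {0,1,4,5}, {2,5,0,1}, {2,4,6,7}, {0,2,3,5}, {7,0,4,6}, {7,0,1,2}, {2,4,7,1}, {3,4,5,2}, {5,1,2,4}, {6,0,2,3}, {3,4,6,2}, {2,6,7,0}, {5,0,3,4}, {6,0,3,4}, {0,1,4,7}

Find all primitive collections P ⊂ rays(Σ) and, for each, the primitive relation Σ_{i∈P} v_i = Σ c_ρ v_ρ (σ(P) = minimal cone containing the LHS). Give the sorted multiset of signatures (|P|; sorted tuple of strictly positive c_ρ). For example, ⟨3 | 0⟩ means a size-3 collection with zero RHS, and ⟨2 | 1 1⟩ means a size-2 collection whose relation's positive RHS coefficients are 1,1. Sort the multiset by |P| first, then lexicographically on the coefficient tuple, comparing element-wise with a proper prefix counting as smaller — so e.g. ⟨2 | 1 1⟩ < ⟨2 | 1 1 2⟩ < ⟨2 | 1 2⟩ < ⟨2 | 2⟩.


The 6 primitive collections of Σ (r=8, n=4):

  P={1,3}:  v_{1} + v_{3} = 0 ; sig = ⟨2 | 0⟩
  P={5,6}:  v_{5} + v_{6} = 0 ; sig = ⟨2 | 0⟩
  P={1,6}:  v_{1} + v_{6} = v_{7} ; sig = ⟨2 | 1⟩
  P={3,7}:  v_{3} + v_{7} = v_{6} ; sig = ⟨2 | 1⟩
  P={5,7}:  v_{5} + v_{7} = v_{1} ; sig = ⟨2 | 1⟩
  P={0,2,4}:  v_{0} + v_{2} + v_{4} = v_{3} ; sig = ⟨3 | 1⟩

so the primitive-relation signature multiset is
    |P|=2: 5 collections, coeffs (), (), (1), (1), (1)
    |P|=3: 1 collection, coeffs (1)


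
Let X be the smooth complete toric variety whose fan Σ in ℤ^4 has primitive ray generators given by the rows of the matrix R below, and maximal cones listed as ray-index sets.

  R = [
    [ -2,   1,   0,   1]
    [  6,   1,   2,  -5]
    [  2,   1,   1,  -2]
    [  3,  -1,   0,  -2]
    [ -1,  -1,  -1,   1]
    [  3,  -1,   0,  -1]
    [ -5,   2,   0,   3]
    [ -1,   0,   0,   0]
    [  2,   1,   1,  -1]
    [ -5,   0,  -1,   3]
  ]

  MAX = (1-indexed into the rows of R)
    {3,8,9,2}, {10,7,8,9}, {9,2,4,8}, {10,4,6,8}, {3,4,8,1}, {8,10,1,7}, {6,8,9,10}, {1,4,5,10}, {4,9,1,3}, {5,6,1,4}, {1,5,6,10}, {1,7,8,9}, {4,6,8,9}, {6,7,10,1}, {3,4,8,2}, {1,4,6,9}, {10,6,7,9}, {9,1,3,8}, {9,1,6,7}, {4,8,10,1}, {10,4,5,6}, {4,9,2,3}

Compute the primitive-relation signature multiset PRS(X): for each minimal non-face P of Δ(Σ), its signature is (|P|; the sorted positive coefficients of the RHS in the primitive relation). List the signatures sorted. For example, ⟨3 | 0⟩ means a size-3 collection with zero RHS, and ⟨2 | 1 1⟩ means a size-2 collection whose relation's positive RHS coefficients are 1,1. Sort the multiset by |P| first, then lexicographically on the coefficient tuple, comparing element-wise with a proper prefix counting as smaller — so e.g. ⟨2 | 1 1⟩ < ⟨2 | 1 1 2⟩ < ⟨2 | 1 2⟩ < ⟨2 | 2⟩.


Primitive collections (20):

  P={4,7}:  v_{4} + v_{7} = v_{1}  so sig = ⟨2 | 1⟩
  P={2,5}:  v_{2} + v_{5} = v_{3} + v_{4}  so sig = ⟨2 | 1 1⟩
  P={2,10}:  v_{2} + v_{10} = v_{3} + v_{8}  so sig = ⟨2 | 1 1⟩
  P={3,5}:  v_{3} + v_{5} = v_{1} + v_{4}  so sig = ⟨2 | 1 1⟩
  P={3,6}:  v_{3} + v_{6} = v_{4} + v_{9}  so sig = ⟨2 | 1 1⟩
  P={3,10}:  v_{3} + v_{10} = v_{1} + v_{8}  so sig = ⟨2 | 1 1⟩
  P={5,8}:  v_{5} + v_{8} = v_{4} + v_{10}  so sig = ⟨2 | 1 1⟩
  P={5,9}:  v_{5} + v_{9} = v_{1} + v_{6}  so sig = ⟨2 | 1 1⟩
  P={2,7}:  v_{2} + v_{7} = v_{1} + v_{3} + v_{8} + v_{9}  so sig = ⟨2 | 1 1 1 1⟩
  P={3,7}:  v_{3} + v_{7} = 2·v_{1} + v_{8} + v_{9}  so sig = ⟨2 | 1 1 2⟩
  P={5,7}:  v_{5} + v_{7} = 2·v_{1} + v_{6} + v_{10}  so sig = ⟨2 | 1 1 2⟩
  P={2,6}:  v_{2} + v_{6} = 2·v_{4} + v_{8} + 2·v_{9}  so sig = ⟨2 | 1 2 2⟩
  P={1,2}:  v_{1} + v_{2} = 2·v_{3}  so sig = ⟨2 | 2⟩
  P={1,6,8}:  v_{1} + v_{6} + v_{8} = 0  so sig = ⟨3 | 0⟩
  P={4,9,10}:  v_{4} + v_{9} + v_{10} = 0  so sig = ⟨3 | 0⟩
  P={1,9,10}:  v_{1} + v_{9} + v_{10} = v_{7}  so sig = ⟨3 | 1⟩
  P={6,7,8}:  v_{6} + v_{7} + v_{8} = v_{9} + v_{10}  so sig = ⟨3 | 1 1⟩
  P={1,4,6,10}:  v_{1} + v_{4} + v_{6} + v_{10} = v_{5}  so sig = ⟨4 | 1⟩
  P={1,4,8,9}:  v_{1} + v_{4} + v_{8} + v_{9} = v_{3}  so sig = ⟨4 | 1⟩
  P={3,4,8,9}:  v_{3} + v_{4} + v_{8} + v_{9} = v_{2}  so sig = ⟨4 | 1⟩

so the primitive-relation signature multiset is
{ ⟨2 | 1⟩,  ⟨2 | 1 1⟩ ×7,  ⟨2 | 1 1 1 1⟩,  ⟨2 | 1 1 2⟩ ×2,  ⟨2 | 1 2 2⟩,  ⟨2 | 2⟩,  ⟨3 | 0⟩ ×2,  ⟨3 | 1⟩,  ⟨3 | 1 1⟩,  ⟨4 | 1⟩ ×3 }


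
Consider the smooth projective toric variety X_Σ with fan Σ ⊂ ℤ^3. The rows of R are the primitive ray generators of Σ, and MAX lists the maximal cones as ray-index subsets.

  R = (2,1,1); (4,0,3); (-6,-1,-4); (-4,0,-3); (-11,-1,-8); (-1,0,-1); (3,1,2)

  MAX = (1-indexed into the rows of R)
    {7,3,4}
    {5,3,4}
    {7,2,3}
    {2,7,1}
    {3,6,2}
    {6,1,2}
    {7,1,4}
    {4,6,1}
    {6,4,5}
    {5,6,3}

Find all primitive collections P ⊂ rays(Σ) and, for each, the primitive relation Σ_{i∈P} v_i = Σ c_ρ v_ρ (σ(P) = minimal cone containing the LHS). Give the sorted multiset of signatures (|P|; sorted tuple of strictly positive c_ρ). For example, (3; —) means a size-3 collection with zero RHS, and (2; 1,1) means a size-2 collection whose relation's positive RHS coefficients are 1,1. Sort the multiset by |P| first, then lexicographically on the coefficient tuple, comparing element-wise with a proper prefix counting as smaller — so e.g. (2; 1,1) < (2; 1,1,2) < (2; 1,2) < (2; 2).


7 collections generate NE(X_Σ); each relation:

  P = {2,4}:  v_{2} + v_{4} = 0  ⇒ sig = (2; —)
  P = {1,3}:  v_{1} + v_{3} = v_{4}  ⇒ sig = (2; 1)
  P = {6,7}:  v_{6} + v_{7} = v_{1}  ⇒ sig = (2; 1)
  P = {2,5}:  v_{2} + v_{5} = v_{3} + v_{6}  ⇒ sig = (2; 1,1)
  P = {1,5}:  v_{1} + v_{5} = 2·v_{4} + v_{6}  ⇒ sig = (2; 1,2)
  P = {5,7}:  v_{5} + v_{7} = 2·v_{4}  ⇒ sig = (2; 2)
  P = {3,4,6}:  v_{3} + v_{4} + v_{6} = v_{5}  ⇒ sig = (3; 1)

Signatures (|P|; sorted positive RHS coefficients), sorted:
    |P|=2: 6 collections, coeffs (), (1), (1), (1,1), (1,2), (2)
    |P|=3: 1 collection, coeffs (1)


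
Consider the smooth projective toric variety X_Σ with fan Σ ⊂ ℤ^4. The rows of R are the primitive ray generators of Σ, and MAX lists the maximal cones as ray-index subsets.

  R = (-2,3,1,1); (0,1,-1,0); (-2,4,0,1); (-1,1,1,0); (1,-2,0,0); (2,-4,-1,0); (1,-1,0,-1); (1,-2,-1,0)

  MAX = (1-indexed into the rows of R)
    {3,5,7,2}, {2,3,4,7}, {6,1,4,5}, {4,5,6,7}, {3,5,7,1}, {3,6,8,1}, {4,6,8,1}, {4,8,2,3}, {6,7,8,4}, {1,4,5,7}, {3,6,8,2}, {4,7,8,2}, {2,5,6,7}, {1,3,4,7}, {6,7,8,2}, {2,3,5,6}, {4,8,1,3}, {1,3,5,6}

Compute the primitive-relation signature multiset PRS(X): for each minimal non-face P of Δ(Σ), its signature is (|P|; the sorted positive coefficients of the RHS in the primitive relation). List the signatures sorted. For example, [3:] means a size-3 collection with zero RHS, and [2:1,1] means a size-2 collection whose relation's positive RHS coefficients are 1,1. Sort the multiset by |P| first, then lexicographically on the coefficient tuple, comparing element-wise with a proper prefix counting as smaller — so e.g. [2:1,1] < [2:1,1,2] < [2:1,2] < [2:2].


|primitive collections| = 10. Relations:

  P = {1,2}:  v_{1} + v_{2} = v_{3}  →  sig = [2:1]
  P = {5,8}:  v_{5} + v_{8} = v_{6}  →  sig = [2:1]
  P = {1,7,8}:  v_{1} + v_{7} + v_{8} = 0  →  sig = [3:]
  P = {2,4,5}:  v_{2} + v_{4} + v_{5} = 0  →  sig = [3:]
  P = {1,6,7}:  v_{1} + v_{6} + v_{7} = v_{5}  →  sig = [3:1]
  P = {2,4,6}:  v_{2} + v_{4} + v_{6} = v_{8}  →  sig = [3:1]
  P = {3,4,5}:  v_{3} + v_{4} + v_{5} = v_{1}  →  sig = [3:1]
  P = {3,7,8}:  v_{3} + v_{7} + v_{8} = v_{2}  →  sig = [3:1]
  P = {3,4,6}:  v_{3} + v_{4} + v_{6} = v_{1} + v_{8}  →  sig = [3:1,1]
  P = {3,6,7}:  v_{3} + v_{6} + v_{7} = v_{2} + v_{5}  →  sig = [3:1,1]

Signatures (|P|; sorted positive RHS coefficients), sorted:
    |P|=2: 2 collections, coeffs (1), (1)
    |P|=3: 8 collections, coeffs (), (), (1), (1), (1), (1), (1,1), (1,1)


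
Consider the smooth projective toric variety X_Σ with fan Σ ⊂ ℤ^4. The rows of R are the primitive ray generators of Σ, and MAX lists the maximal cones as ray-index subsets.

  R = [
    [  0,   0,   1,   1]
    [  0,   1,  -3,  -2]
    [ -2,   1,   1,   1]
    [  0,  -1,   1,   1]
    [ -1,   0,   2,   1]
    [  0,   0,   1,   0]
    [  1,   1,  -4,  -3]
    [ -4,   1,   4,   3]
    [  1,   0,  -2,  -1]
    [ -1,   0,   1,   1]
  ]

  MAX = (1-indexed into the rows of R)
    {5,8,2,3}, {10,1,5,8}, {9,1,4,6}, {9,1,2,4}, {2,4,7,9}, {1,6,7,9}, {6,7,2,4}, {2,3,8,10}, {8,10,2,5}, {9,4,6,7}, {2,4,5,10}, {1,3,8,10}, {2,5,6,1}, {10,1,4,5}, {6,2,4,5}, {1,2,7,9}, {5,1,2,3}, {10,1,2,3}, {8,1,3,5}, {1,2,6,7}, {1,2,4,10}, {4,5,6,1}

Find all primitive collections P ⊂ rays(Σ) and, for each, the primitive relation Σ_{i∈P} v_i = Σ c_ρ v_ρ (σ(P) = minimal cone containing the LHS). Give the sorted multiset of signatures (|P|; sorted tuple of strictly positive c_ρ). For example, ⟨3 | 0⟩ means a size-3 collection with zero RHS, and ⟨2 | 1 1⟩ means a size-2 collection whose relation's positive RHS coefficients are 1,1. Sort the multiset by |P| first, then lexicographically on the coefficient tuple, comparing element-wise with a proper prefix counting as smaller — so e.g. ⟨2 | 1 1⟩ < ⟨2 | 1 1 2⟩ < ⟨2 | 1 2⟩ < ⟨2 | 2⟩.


20 minimal non-faces of Δ(Σ) (on 10 rays):

  P = {5,9}:  v_{5} + v_{9} = 0  ⟹  sig = ⟨2 | 0⟩
  P = {6,10}:  v_{6} + v_{10} = v_{5}  ⟹  sig = ⟨2 | 1⟩
  P = {7,10}:  v_{7} + v_{10} = v_{2}  ⟹  sig = ⟨2 | 1⟩
  P = {5,7}:  v_{5} + v_{7} = v_{2} + v_{6}  ⟹  sig = ⟨2 | 1 1⟩
  P = {8,9}:  v_{8} + v_{9} = v_{3} + v_{10}  ⟹  sig = ⟨2 | 1 1⟩
  P = {3,9}:  v_{3} + v_{9} = v_{1} + v_{2} + v_{10}  ⟹  sig = ⟨2 | 1 1 1⟩
  P = {7,8}:  v_{7} + v_{8} = v_{2} + v_{3} + v_{5}  ⟹  sig = ⟨2 | 1 1 1⟩
  P = {9,10}:  v_{9} + v_{10} = v_{1} + v_{2} + v_{4}  ⟹  sig = ⟨2 | 1 1 1⟩
  P = {3,6}:  v_{3} + v_{6} = v_{1} + v_{2} + 2·v_{5}  ⟹  sig = ⟨2 | 1 1 2⟩
  P = {3,7}:  v_{3} + v_{7} = v_{1} + 2·v_{2} + v_{5}  ⟹  sig = ⟨2 | 1 1 2⟩
  P = {6,8}:  v_{6} + v_{8} = v_{3} + 2·v_{5}  ⟹  sig = ⟨2 | 1 2⟩
  P = {4,8}:  v_{4} + v_{8} = v_{5} + 3·v_{10}  ⟹  sig = ⟨2 | 1 3⟩
  P = {3,4}:  v_{3} + v_{4} = 2·v_{10}  ⟹  sig = ⟨2 | 2⟩
  P = {1,4,7}:  v_{1} + v_{4} + v_{7} = v_{9}  ⟹  sig = ⟨3 | 1⟩
  P = {2,6,9}:  v_{2} + v_{6} + v_{9} = v_{7}  ⟹  sig = ⟨3 | 1⟩
  P = {3,5,10}:  v_{3} + v_{5} + v_{10} = v_{8}  ⟹  sig = ⟨3 | 1⟩
  P = {1,2,8}:  v_{1} + v_{2} + v_{8} = 2·v_{3}  ⟹  sig = ⟨3 | 2⟩
  P = {1,2,4,6}:  v_{1} + v_{2} + v_{4} + v_{6} = 0  ⟹  sig = ⟨4 | 0⟩
  P = {1,2,4,5}:  v_{1} + v_{2} + v_{4} + v_{5} = v_{10}  ⟹  sig = ⟨4 | 1⟩
  P = {1,2,5,10}:  v_{1} + v_{2} + v_{5} + v_{10} = v_{3}  ⟹  sig = ⟨4 | 1⟩

so the primitive-relation signature multiset is
[⟨2 | 0⟩, ⟨2 | 1⟩, ⟨2 | 1⟩, ⟨2 | 1 1⟩, ⟨2 | 1 1⟩, ⟨2 | 1 1 1⟩, ⟨2 | 1 1 1⟩, ⟨2 | 1 1 1⟩, ⟨2 | 1 1 2⟩, ⟨2 | 1 1 2⟩, ⟨2 | 1 2⟩, ⟨2 | 1 3⟩, ⟨2 | 2⟩, ⟨3 | 1⟩, ⟨3 | 1⟩, ⟨3 | 1⟩, ⟨3 | 2⟩, ⟨4 | 0⟩, ⟨4 | 1⟩, ⟨4 | 1⟩]


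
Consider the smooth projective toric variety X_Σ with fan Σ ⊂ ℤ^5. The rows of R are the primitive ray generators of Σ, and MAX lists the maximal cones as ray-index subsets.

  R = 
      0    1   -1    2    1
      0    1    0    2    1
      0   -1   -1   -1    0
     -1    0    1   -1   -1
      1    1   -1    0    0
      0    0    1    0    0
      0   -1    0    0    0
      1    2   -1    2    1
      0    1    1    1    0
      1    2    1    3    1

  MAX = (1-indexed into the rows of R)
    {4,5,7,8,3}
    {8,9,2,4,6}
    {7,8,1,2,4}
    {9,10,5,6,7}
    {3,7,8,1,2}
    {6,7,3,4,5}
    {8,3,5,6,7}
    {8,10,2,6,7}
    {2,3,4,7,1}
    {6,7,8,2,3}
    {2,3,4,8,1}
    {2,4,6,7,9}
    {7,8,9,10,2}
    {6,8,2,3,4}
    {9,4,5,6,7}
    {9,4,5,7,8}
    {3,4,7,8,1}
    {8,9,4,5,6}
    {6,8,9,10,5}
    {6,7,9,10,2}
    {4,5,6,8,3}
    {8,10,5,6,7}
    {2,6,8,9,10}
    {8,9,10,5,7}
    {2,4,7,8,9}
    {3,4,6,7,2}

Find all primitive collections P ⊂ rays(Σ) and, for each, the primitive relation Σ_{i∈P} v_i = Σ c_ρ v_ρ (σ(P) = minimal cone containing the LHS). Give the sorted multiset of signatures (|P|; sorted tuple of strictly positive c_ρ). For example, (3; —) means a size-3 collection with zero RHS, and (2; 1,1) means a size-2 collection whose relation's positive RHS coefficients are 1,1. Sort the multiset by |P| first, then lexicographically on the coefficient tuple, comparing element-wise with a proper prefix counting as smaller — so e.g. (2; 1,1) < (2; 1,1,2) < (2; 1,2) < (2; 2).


Σ has 11 primitive collections:

  {3,9}:  v_{3} + v_{9} = 0  ⟹  sig = (2; —)
  {1,6}:  v_{1} + v_{6} = v_{2}  ⟹  sig = (2; 1)
  {2,5}:  v_{2} + v_{5} = v_{8}  ⟹  sig = (2; 1)
  {3,10}:  v_{3} + v_{10} = v_{6} + v_{7} + v_{8}  ⟹  sig = (2; 1,1,1)
  {1,9}:  v_{1} + v_{9} = v_{2} + v_{4} + v_{7} + v_{8}  ⟹  sig = (2; 1,1,1,1)
  {1,10}:  v_{1} + v_{10} = v_{2} + v_{7} + v_{8} + v_{9}  ⟹  sig = (2; 1,1,1,1)
  {1,5}:  v_{1} + v_{5} = v_{3} + v_{4} + v_{7} + 2·v_{8}  ⟹  sig = (2; 1,1,1,2)
  {4,10}:  v_{4} + v_{10} = 2·v_{9}  ⟹  sig = (2; 2)
  {4,6,7,8}:  v_{4} + v_{6} + v_{7} + v_{8} = v_{9}  ⟹  sig = (4; 1)
  {6,7,8,9}:  v_{6} + v_{7} + v_{8} + v_{9} = v_{10}  ⟹  sig = (4; 1)
  {2,3,4,7,8}:  v_{2} + v_{3} + v_{4} + v_{7} + v_{8} = v_{1}  ⟹  sig = (5; 1)

Hence PRS(X_Σ) =
{ (2; —),  (2; 1) ×2,  (2; 1,1,1),  (2; 1,1,1,1) ×2,  (2; 1,1,1,2),  (2; 2),  (4; 1) ×2,  (5; 1) }


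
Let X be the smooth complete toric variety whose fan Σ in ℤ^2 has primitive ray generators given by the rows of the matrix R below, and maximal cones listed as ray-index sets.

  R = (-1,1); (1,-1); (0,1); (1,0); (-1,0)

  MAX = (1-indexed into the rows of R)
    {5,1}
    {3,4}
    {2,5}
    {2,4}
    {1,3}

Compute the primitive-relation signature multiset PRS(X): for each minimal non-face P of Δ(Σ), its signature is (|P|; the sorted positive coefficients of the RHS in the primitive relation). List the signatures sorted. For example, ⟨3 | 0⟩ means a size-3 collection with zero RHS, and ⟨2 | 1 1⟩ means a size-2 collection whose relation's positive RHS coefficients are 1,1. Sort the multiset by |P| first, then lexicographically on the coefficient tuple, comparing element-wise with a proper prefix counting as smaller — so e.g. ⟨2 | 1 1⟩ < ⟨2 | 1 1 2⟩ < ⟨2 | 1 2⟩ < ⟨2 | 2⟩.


5 minimal non-faces of Δ(Σ) (on 5 rays):

  {1,2}:  v_{1} + v_{2} = 0 — sig = ⟨2 | 0⟩
  {4,5}:  v_{4} + v_{5} = 0 — sig = ⟨2 | 0⟩
  {1,4}:  v_{1} + v_{4} = v_{3} — sig = ⟨2 | 1⟩
  {2,3}:  v_{2} + v_{3} = v_{4} — sig = ⟨2 | 1⟩
  {3,5}:  v_{3} + v_{5} = v_{1} — sig = ⟨2 | 1⟩

so the primitive-relation signature multiset is
    |P|=2: 5 collections, coeffs (), (), (1), (1), (1)


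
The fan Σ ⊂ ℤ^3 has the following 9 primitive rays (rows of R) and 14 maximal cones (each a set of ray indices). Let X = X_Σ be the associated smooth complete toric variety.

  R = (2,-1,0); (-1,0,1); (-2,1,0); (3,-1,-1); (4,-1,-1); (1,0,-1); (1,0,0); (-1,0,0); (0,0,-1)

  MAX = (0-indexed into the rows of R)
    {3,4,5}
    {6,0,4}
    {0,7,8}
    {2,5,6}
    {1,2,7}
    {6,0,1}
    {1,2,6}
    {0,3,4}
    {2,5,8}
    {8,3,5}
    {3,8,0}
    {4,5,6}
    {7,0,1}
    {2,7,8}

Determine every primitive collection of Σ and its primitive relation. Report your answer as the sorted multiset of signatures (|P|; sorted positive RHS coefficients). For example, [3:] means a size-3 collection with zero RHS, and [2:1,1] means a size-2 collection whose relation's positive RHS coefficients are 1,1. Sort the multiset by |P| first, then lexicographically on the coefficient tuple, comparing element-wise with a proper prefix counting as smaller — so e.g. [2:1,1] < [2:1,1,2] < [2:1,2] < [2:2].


15 collections generate NE(X_Σ); each relation:

  • {0,2}:  v_{0} + v_{2} = 0 ; sig = [2:]
  • {1,5}:  v_{1} + v_{5} = 0 ; sig = [2:]
  • {6,7}:  v_{6} + v_{7} = 0 ; sig = [2:]
  • {0,5}:  v_{0} + v_{5} = v_{3} ; sig = [2:1]
  • {1,3}:  v_{1} + v_{3} = v_{0} ; sig = [2:1]
  • {1,8}:  v_{1} + v_{8} = v_{7} ; sig = [2:1]
  • {2,3}:  v_{2} + v_{3} = v_{5} ; sig = [2:1]
  • {3,6}:  v_{3} + v_{6} = v_{4} ; sig = [2:1]
  • {4,7}:  v_{4} + v_{7} = v_{3} ; sig = [2:1]
  • {5,7}:  v_{5} + v_{7} = v_{8} ; sig = [2:1]
  • {6,8}:  v_{6} + v_{8} = v_{5} ; sig = [2:1]
  • {1,4}:  v_{1} + v_{4} = v_{0} + v_{6} ; sig = [2:1,1]
  • {2,4}:  v_{2} + v_{4} = v_{5} + v_{6} ; sig = [2:1,1]
  • {3,7}:  v_{3} + v_{7} = v_{0} + v_{8} ; sig = [2:1,1]
  • {4,8}:  v_{4} + v_{8} = v_{3} + v_{5} ; sig = [2:1,1]

Hence PRS(X_Σ) =
    [2:]
    [2:]
    [2:]
    [2:1]
    [2:1]
    [2:1]
    [2:1]
    [2:1]
    [2:1]
    [2:1]
    [2:1]
    [2:1,1]
    [2:1,1]
    [2:1,1]
    [2:1,1]


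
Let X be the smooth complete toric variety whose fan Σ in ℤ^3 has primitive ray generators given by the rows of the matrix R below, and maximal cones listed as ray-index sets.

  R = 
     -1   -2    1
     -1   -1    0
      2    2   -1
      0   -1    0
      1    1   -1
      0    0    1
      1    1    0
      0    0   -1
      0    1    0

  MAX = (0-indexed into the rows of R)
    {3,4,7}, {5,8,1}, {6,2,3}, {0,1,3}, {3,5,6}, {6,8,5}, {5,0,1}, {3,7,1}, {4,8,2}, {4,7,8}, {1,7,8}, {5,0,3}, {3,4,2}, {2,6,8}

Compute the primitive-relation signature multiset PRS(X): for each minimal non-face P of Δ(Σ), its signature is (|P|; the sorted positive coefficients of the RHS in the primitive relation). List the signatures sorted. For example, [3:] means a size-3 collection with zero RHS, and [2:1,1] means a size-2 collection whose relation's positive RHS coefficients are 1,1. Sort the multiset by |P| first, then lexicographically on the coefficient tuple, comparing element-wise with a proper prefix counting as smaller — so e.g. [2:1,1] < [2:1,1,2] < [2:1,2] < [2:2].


|primitive collections| = 16. Relations:

  P={1,6}:  v_{1} + v_{6} = 0 ; sig = [2:]
  P={3,8}:  v_{3} + v_{8} = 0 ; sig = [2:]
  P={5,7}:  v_{5} + v_{7} = 0 ; sig = [2:]
  P={0,4}:  v_{0} + v_{4} = v_{3} ; sig = [2:1]
  P={1,2}:  v_{1} + v_{2} = v_{4} ; sig = [2:1]
  P={1,4}:  v_{1} + v_{4} = v_{7} ; sig = [2:1]
  P={4,5}:  v_{4} + v_{5} = v_{6} ; sig = [2:1]
  P={4,6}:  v_{4} + v_{6} = v_{2} ; sig = [2:1]
  P={6,7}:  v_{6} + v_{7} = v_{4} ; sig = [2:1]
  P={0,2}:  v_{0} + v_{2} = v_{3} + v_{6} ; sig = [2:1,1]
  P={0,6}:  v_{0} + v_{6} = v_{3} + v_{5} ; sig = [2:1,1]
  P={0,7}:  v_{0} + v_{7} = v_{1} + v_{3} ; sig = [2:1,1]
  P={0,8}:  v_{0} + v_{8} = v_{1} + v_{5} ; sig = [2:1,1]
  P={2,5}:  v_{2} + v_{5} = 2·v_{6} ; sig = [2:2]
  P={2,7}:  v_{2} + v_{7} = 2·v_{4} ; sig = [2:2]
  P={1,3,5}:  v_{1} + v_{3} + v_{5} = v_{0} ; sig = [3:1]

so the primitive-relation signature multiset is
{ [2:] ×3,  [2:1] ×6,  [2:1,1] ×4,  [2:2] ×2,  [3:1] }


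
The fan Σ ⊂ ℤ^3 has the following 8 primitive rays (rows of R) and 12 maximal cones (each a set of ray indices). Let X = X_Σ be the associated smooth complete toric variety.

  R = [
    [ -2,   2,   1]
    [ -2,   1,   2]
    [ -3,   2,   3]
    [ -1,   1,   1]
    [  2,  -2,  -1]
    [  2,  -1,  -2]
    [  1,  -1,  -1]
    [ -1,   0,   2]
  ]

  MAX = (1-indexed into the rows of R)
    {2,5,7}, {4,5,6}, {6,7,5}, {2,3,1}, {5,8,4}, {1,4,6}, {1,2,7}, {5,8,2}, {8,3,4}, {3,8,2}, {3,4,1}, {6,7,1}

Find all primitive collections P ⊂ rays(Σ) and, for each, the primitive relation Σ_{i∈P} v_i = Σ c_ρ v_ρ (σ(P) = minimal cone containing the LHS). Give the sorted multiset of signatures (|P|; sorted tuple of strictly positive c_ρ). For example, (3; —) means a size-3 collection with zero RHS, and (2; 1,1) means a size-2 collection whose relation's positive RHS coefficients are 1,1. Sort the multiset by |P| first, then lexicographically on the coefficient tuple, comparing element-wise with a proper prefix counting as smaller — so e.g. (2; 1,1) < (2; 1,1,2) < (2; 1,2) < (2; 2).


Minimal non-faces — 10 found among 8 rays, 12 max cones:

  {1,5}:  v_{1} + v_{5} = 0  →  sig = (2; —)
  {2,6}:  v_{2} + v_{6} = 0  →  sig = (2; —)
  {4,7}:  v_{4} + v_{7} = 0  →  sig = (2; —)
  {1,8}:  v_{1} + v_{8} = v_{3}  →  sig = (2; 1)
  {2,4}:  v_{2} + v_{4} = v_{3}  →  sig = (2; 1)
  {3,5}:  v_{3} + v_{5} = v_{8}  →  sig = (2; 1)
  {3,6}:  v_{3} + v_{6} = v_{4}  →  sig = (2; 1)
  {3,7}:  v_{3} + v_{7} = v_{2}  →  sig = (2; 1)
  {6,8}:  v_{6} + v_{8} = v_{4} + v_{5}  →  sig = (2; 1,1)
  {7,8}:  v_{7} + v_{8} = v_{2} + v_{5}  →  sig = (2; 1,1)

so the primitive-relation signature multiset is
    |P|=2: 10 collections, coeffs (), (), (), (1), (1), (1), (1), (1), (1,1), (1,1)
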